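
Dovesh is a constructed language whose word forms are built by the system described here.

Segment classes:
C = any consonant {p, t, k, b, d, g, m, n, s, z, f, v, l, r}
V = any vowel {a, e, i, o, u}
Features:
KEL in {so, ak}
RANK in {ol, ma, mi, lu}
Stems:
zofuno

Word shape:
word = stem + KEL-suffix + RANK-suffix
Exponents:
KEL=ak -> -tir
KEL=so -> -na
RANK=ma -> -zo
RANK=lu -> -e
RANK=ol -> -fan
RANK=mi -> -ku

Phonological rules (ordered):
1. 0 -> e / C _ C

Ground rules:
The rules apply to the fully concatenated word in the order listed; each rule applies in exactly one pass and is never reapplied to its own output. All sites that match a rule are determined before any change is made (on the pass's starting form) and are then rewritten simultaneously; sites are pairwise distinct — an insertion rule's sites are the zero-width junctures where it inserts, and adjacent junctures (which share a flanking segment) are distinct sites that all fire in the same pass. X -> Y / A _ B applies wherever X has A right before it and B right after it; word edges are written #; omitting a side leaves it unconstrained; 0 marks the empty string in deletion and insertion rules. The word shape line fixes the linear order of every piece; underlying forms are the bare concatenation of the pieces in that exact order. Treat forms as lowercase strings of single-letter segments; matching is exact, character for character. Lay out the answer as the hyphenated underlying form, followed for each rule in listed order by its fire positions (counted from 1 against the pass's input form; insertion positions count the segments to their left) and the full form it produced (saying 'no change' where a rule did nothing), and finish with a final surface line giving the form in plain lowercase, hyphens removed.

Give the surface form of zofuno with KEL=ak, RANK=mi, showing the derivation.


underlying: zofuno-tir-ku
1. 0 -> e / C _ C: inserts after position(s) 9: zofunotireku
surface: zofunotireku


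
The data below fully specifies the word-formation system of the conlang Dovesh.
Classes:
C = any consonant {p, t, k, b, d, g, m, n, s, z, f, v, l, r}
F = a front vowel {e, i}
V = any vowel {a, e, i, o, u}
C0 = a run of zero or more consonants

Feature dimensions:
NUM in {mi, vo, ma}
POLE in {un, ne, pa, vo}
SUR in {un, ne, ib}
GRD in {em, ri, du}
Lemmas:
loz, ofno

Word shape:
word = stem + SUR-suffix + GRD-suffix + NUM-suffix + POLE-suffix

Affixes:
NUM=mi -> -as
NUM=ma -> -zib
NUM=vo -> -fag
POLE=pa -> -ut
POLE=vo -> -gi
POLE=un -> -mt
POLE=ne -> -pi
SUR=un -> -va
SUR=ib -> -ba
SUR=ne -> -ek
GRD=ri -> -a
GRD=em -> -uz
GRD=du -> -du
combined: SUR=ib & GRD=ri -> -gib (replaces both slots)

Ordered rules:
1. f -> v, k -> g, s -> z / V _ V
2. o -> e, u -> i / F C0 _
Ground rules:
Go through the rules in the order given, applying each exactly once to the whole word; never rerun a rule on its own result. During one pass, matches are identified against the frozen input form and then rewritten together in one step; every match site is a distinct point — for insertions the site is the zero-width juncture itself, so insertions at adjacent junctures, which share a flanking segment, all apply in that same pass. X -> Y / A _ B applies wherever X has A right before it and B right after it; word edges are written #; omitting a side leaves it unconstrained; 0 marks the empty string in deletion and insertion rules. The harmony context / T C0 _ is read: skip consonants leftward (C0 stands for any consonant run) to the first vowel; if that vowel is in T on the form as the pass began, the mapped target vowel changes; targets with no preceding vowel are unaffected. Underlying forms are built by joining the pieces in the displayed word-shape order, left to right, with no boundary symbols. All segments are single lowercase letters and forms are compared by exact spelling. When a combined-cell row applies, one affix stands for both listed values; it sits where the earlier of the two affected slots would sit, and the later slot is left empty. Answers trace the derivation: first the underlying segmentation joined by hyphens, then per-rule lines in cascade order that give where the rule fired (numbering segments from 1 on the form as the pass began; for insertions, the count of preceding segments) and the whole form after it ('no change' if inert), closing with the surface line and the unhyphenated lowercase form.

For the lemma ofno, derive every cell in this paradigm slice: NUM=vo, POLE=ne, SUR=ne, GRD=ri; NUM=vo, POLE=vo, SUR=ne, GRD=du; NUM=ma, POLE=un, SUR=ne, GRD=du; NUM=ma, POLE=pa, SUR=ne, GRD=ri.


cell NUM=vo, POLE=ne, SUR=ne, GRD=ri:
underlying: ofno-ek-a-fag-pi
1. f -> v, k -> g, s -> z / V _ V: fires at position(s) 6, 8: ofnoegavagpi
2. o -> e, u -> i / F C0 _: no change
surface: ofnoegavagpi

cell NUM=vo, POLE=vo, SUR=ne, GRD=du:
underlying: ofno-ek-du-fag-gi
1. f -> v, k -> g, s -> z / V _ V: fires at position(s) 9: ofnoekduvaggi
2. o -> e, u -> i / F C0 _: fires at position(s) 8: ofnoekdivaggi
surface: ofnoekdivaggi

cell NUM=ma, POLE=un, SUR=ne, GRD=du:
underlying: ofno-ek-du-zib-mt
1. f -> v, k -> g, s -> z / V _ V: no change
2. o -> e, u -> i / F C0 _: fires at position(s) 8: ofnoekdizibmt
surface: ofnoekdizibmt

cell NUM=ma, POLE=pa, SUR=ne, GRD=ri:
underlying: ofno-ek-a-zib-ut
1. f -> v, k -> g, s -> z / V _ V: fires at position(s) 6: ofnoegazibut
2. o -> e, u -> i / F C0 _: fires at position(s) 11: ofnoegazibit
surface: ofnoegazibit


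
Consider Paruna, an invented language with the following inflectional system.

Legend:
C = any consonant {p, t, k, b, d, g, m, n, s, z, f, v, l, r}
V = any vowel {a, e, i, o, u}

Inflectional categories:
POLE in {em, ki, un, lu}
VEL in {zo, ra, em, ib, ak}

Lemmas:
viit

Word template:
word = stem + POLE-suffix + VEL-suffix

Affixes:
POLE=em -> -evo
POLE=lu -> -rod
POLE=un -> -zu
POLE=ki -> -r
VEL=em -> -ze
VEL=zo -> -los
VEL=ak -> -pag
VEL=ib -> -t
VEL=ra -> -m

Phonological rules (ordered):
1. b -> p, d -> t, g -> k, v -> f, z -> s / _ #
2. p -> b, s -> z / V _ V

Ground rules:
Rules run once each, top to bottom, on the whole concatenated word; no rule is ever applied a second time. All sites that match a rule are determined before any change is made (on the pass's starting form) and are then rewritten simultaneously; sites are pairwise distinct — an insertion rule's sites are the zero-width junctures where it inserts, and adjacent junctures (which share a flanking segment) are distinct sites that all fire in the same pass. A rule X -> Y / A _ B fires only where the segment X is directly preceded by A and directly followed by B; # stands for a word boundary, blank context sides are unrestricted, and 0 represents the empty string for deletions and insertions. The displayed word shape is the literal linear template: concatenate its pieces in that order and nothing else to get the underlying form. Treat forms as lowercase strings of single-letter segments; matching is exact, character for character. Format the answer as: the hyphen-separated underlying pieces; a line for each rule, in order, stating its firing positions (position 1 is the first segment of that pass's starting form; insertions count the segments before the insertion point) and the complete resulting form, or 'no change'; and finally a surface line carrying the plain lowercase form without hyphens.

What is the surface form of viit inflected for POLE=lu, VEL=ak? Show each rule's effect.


underlying: viit-rod-pag
1. b -> p, d -> t, g -> k, v -> f, z -> s / _ #: fires at position(s) 10: viitrodpak
2. p -> b, s -> z / V _ V: no change
surface: viitrodpak


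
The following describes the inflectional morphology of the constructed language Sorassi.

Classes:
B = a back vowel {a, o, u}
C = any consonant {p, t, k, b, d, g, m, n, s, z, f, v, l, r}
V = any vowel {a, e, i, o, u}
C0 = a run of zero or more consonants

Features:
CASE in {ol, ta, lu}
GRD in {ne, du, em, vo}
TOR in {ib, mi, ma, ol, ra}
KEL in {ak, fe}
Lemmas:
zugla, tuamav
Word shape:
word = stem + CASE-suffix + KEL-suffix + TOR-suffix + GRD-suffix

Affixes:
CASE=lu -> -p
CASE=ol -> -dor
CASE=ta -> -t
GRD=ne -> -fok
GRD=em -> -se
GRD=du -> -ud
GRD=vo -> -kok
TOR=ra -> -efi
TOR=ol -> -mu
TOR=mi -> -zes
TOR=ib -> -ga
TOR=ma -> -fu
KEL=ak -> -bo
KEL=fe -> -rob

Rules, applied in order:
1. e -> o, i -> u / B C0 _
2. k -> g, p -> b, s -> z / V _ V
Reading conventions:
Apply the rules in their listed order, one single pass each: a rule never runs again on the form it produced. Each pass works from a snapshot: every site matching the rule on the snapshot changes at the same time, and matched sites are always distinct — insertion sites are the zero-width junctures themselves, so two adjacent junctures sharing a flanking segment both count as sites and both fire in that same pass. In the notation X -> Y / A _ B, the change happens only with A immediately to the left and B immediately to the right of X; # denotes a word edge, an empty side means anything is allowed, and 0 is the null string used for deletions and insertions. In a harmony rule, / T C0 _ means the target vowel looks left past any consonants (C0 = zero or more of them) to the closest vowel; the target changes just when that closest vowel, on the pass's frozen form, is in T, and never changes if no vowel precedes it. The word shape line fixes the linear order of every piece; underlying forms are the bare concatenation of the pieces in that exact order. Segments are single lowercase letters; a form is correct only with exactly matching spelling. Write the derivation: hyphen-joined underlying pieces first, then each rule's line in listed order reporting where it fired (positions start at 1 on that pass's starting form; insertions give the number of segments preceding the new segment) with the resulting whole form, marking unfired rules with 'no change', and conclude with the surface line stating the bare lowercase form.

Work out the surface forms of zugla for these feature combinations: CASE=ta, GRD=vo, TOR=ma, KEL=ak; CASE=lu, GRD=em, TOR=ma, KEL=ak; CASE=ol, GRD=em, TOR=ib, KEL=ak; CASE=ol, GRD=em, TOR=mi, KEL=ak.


cell CASE=ta, GRD=vo, TOR=ma, KEL=ak:
underlying: zugla-t-bo-fu-kok
1. e -> o, i -> u / B C0 _: no change
2. k -> g, p -> b, s -> z / V _ V: fires at position(s) 11: zuglatbofugok
surface: zuglatbofugok

cell CASE=lu, GRD=em, TOR=ma, KEL=ak:
underlying: zugla-p-bo-fu-se
1. e -> o, i -> u / B C0 _: fires at position(s) 12: zuglapbofuso
2. k -> g, p -> b, s -> z / V _ V: fires at position(s) 11: zuglapbofuzo
surface: zuglapbofuzo

cell CASE=ol, GRD=em, TOR=ib, KEL=ak:
underlying: zugla-dor-bo-ga-se
1. e -> o, i -> u / B C0 _: fires at position(s) 14: zugladorbogaso
2. k -> g, p -> b, s -> z / V _ V: fires at position(s) 13: zugladorbogazo
surface: zugladorbogazo

cell CASE=ol, GRD=em, TOR=mi, KEL=ak:
underlying: zugla-dor-bo-zes-se
1. e -> o, i -> u / B C0 _: fires at position(s) 12: zugladorbozosse
2. k -> g, p -> b, s -> z / V _ V: no change
surface: zugladorbozosse


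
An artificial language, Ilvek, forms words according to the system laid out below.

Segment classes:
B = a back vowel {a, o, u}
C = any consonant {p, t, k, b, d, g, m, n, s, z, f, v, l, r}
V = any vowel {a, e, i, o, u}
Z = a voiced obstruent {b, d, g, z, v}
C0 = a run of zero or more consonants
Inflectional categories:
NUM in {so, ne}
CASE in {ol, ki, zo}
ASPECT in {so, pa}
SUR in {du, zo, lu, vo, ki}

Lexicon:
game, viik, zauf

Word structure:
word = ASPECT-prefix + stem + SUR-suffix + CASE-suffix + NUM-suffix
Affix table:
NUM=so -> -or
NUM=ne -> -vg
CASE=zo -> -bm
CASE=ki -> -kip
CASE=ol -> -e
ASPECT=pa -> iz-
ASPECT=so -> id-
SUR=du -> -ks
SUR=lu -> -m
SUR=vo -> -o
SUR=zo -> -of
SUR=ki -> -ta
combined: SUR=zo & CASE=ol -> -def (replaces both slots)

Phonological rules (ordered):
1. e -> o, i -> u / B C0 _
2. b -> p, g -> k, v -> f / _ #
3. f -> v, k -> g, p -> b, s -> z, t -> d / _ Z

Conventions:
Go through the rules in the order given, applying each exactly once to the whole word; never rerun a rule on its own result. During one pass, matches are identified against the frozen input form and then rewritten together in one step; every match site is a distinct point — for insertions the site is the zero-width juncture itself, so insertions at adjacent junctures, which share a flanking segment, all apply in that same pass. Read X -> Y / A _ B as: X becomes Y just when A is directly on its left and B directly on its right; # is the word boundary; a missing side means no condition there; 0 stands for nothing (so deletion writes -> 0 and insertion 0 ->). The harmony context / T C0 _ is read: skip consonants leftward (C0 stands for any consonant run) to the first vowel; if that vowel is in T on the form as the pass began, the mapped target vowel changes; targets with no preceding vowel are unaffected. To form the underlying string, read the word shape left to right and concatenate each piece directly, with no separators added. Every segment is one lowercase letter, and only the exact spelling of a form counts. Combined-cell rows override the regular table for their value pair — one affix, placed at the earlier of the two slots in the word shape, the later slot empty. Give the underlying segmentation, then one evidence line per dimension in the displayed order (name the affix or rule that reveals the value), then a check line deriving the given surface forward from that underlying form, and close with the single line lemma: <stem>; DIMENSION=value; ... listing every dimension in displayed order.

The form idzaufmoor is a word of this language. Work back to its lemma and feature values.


underlying: id-zauf-m-e-or
NUM=so - signalled by the affix -or
CASE=ol - signalled by the affix -e
ASPECT=so - signalled by the affix id-
SUR=lu - signalled by the affix -m
check: idzaufmeor -> idzaufmoor -> idzaufmoor -> idzaufmoor
lemma: zauf; NUM=so; CASE=ol; ASPECT=so; SUR=lu


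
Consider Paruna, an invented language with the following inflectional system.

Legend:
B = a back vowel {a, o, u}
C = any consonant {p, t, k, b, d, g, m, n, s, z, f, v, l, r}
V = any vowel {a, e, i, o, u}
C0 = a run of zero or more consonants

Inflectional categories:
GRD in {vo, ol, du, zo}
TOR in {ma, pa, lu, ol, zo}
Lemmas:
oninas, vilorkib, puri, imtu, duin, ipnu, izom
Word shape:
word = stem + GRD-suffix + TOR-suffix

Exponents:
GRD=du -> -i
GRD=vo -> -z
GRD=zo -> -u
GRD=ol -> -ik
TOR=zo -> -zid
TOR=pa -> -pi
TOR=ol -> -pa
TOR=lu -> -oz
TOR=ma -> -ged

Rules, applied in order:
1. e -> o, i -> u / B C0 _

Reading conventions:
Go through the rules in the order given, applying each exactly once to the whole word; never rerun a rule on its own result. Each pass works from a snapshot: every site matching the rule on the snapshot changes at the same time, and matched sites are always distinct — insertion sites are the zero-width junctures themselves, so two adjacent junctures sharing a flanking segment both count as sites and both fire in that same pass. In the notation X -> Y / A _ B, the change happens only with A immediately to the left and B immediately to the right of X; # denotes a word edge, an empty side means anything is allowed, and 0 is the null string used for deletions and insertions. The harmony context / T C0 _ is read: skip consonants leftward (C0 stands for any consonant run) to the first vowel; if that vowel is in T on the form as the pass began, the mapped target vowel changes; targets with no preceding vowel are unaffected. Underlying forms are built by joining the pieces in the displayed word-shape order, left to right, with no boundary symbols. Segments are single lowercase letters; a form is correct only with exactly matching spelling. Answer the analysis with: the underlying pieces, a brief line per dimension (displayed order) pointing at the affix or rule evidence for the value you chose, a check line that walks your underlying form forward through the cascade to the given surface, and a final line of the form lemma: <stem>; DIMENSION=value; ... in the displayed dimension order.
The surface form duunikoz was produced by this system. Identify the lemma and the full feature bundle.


underlying: duin-ik-oz
GRD=ol - signalled by the affix -ik
TOR=lu - signalled by the affix -oz
check: duinikoz -> duunikoz
lemma: duin; GRD=ol; TOR=lu


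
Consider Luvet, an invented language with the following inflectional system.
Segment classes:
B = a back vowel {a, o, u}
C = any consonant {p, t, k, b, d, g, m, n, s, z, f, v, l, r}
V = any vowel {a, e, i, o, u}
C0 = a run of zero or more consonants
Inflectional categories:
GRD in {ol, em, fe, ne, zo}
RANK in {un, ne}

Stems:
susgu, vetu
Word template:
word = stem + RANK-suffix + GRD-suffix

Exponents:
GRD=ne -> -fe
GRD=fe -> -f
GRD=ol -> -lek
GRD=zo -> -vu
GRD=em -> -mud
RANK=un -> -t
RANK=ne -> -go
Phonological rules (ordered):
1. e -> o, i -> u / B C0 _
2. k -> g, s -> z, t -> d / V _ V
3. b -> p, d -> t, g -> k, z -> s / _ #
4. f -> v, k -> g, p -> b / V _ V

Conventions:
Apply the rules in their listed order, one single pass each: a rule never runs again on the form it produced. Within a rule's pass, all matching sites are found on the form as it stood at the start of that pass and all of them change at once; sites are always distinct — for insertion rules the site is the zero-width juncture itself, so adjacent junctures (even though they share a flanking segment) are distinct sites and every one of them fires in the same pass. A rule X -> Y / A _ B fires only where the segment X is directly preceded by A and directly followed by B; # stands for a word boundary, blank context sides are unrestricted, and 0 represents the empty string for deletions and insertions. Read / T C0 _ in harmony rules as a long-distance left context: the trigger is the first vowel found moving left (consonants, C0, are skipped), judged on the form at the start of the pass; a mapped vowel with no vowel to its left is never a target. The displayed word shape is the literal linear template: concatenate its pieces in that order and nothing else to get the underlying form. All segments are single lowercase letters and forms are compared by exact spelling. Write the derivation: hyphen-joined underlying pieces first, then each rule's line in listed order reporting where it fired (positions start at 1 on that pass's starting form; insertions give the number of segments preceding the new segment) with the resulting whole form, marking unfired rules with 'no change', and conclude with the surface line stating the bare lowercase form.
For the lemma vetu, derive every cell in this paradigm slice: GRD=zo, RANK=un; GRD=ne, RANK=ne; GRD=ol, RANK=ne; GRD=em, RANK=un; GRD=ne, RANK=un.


cell GRD=zo, RANK=un:
underlying: vetu-t-vu
1. e -> o, i -> u / B C0 _: no change
2. k -> g, s -> z, t -> d / V _ V: fires at position(s) 3: vedutvu
3. b -> p, d -> t, g -> k, z -> s / _ #: no change
4. f -> v, k -> g, p -> b / V _ V: no change
surface: vedutvu

cell GRD=ne, RANK=ne:
underlying: vetu-go-fe
1. e -> o, i -> u / B C0 _: fires at position(s) 8: vetugofo
2. k -> g, s -> z, t -> d / V _ V: fires at position(s) 3: vedugofo
3. b -> p, d -> t, g -> k, z -> s / _ #: no change
4. f -> v, k -> g, p -> b / V _ V: fires at position(s) 7: vedugovo
surface: vedugovo

cell GRD=ol, RANK=ne:
underlying: vetu-go-lek
1. e -> o, i -> u / B C0 _: fires at position(s) 8: vetugolok
2. k -> g, s -> z, t -> d / V _ V: fires at position(s) 3: vedugolok
3. b -> p, d -> t, g -> k, z -> s / _ #: no change
4. f -> v, k -> g, p -> b / V _ V: no change
surface: vedugolok

cell GRD=em, RANK=un:
underlying: vetu-t-mud
1. e -> o, i -> u / B C0 _: no change
2. k -> g, s -> z, t -> d / V _ V: fires at position(s) 3: vedutmud
3. b -> p, d -> t, g -> k, z -> s / _ #: fires at position(s) 8: vedutmut
4. f -> v, k -> g, p -> b / V _ V: no change
surface: vedutmut

cell GRD=ne, RANK=un:
underlying: vetu-t-fe
1. e -> o, i -> u / B C0 _: fires at position(s) 7: vetutfo
2. k -> g, s -> z, t -> d / V _ V: fires at position(s) 3: vedutfo
3. b -> p, d -> t, g -> k, z -> s / _ #: no change
4. f -> v, k -> g, p -> b / V _ V: no change
surface: vedutfo


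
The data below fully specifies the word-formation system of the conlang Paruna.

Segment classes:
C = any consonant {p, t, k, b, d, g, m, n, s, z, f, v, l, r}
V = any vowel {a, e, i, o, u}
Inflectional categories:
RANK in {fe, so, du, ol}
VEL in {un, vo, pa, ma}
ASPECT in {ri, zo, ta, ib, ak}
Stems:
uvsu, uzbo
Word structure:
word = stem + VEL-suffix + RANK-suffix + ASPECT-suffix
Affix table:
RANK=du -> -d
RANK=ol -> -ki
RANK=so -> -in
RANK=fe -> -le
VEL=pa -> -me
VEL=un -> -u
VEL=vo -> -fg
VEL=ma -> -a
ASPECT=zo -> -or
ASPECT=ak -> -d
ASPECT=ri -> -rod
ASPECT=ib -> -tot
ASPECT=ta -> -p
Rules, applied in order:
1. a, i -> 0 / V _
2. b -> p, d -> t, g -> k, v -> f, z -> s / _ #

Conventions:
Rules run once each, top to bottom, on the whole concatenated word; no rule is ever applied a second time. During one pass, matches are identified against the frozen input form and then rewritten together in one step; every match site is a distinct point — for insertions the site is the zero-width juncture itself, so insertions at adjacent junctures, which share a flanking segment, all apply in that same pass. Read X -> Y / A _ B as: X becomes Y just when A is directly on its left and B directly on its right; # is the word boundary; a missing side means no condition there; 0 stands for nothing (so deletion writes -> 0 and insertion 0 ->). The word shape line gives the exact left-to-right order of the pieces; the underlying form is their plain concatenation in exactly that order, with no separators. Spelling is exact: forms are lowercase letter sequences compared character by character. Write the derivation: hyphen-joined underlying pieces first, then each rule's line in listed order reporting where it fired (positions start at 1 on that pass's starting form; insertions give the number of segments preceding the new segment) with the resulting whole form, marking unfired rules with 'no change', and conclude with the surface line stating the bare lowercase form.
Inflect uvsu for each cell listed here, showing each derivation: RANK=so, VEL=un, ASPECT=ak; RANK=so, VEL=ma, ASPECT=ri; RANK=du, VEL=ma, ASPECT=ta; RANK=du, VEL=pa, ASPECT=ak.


cell RANK=so, VEL=un, ASPECT=ak:
underlying: uvsu-u-in-d
1. a, i -> 0 / V _: fires at position(s) 6: uvsuund
2. b -> p, d -> t, g -> k, v -> f, z -> s / _ #: fires at position(s) 7: uvsuunt
surface: uvsuunt

cell RANK=so, VEL=ma, ASPECT=ri:
underlying: uvsu-a-in-rod
1. a, i -> 0 / V _: fires at position(s) 5, 6: uvsunrod
2. b -> p, d -> t, g -> k, v -> f, z -> s / _ #: fires at position(s) 8: uvsunrot
surface: uvsunrot

cell RANK=du, VEL=ma, ASPECT=ta:
underlying: uvsu-a-d-p
1. a, i -> 0 / V _: fires at position(s) 5: uvsudp
2. b -> p, d -> t, g -> k, v -> f, z -> s / _ #: no change
surface: uvsudp

cell RANK=du, VEL=pa, ASPECT=ak:
underlying: uvsu-me-d-d
1. a, i -> 0 / V _: no change
2. b -> p, d -> t, g -> k, v -> f, z -> s / _ #: fires at position(s) 8: uvsumedt
surface: uvsumedt


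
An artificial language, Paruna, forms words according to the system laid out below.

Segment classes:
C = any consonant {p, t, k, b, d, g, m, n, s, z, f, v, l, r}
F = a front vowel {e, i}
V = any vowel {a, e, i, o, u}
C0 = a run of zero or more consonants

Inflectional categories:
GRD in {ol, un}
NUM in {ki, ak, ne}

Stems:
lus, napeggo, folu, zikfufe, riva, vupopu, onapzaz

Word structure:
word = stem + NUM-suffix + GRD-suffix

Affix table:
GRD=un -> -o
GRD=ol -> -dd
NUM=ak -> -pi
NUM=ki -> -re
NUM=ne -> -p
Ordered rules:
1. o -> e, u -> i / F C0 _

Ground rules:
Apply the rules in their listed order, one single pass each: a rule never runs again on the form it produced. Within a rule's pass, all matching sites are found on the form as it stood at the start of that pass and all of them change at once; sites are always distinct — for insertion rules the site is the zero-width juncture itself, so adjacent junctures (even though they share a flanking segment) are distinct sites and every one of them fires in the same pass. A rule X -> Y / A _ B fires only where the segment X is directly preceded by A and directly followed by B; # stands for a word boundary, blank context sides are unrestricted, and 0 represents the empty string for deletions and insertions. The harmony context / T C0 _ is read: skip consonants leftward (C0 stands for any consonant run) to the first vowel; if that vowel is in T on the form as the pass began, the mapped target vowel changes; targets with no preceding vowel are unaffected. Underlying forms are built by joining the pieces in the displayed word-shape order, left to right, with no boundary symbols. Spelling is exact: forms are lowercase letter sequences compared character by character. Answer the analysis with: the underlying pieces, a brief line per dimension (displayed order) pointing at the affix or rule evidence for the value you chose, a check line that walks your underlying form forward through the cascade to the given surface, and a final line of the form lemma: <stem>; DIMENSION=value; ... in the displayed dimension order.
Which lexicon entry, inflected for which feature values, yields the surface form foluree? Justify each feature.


underlying: folu-re-o
GRD=un - signalled by the affix -o
NUM=ki - signalled by the affix -re
check: folureo -> foluree
lemma: folu; GRD=un; NUM=ki


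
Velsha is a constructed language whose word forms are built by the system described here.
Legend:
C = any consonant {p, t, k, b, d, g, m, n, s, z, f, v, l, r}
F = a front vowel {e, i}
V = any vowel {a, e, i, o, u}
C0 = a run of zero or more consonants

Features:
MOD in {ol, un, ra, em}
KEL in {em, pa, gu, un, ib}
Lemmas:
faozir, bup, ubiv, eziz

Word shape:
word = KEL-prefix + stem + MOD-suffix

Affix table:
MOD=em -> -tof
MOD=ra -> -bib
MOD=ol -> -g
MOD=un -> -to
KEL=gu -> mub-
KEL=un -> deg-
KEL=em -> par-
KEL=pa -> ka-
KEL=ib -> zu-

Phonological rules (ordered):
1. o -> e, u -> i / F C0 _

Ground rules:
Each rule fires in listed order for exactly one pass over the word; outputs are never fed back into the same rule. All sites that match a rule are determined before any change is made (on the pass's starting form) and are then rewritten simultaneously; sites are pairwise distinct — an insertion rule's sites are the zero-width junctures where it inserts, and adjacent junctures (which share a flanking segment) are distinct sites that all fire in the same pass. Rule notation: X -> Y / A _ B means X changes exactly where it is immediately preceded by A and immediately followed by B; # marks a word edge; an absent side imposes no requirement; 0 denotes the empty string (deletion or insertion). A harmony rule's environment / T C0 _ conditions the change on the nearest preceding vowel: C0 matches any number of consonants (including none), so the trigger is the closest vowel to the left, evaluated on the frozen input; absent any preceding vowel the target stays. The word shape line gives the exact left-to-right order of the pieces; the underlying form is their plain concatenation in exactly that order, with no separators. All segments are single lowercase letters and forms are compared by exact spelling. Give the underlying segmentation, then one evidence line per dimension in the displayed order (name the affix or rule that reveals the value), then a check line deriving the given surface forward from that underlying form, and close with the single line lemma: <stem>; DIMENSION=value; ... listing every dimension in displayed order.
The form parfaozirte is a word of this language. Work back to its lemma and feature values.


underlying: par-faozir-to
MOD=un - signalled by the affix -to
KEL=em - signalled by the affix par-
check: parfaozirto -> parfaozirte
lemma: faozir; MOD=un; KEL=em


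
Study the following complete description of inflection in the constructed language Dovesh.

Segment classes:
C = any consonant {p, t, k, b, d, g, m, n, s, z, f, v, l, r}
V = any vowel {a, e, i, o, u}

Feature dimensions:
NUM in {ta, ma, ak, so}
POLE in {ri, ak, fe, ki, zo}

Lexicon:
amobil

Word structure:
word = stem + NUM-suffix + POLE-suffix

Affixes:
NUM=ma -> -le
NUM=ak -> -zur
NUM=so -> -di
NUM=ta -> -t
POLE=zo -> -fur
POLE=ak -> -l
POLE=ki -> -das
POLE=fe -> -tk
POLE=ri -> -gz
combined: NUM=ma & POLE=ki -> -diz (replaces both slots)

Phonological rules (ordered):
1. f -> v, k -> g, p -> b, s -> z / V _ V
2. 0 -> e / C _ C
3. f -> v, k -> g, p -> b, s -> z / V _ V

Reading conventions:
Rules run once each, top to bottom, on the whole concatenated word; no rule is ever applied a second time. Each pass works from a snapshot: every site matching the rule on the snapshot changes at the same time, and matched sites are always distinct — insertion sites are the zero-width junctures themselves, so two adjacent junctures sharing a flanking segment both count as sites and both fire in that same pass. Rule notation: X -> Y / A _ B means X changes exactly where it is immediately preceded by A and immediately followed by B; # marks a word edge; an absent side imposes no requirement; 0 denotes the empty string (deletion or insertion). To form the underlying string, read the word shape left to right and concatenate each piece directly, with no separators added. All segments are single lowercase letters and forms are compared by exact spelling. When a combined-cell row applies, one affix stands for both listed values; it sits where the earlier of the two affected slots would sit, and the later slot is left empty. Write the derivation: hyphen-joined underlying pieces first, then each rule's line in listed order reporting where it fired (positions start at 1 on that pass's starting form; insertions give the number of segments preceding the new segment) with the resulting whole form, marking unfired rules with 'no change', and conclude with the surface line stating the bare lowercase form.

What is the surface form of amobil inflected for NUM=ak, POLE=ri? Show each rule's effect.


underlying: amobil-zur-gz
1. f -> v, k -> g, p -> b, s -> z / V _ V: no change
2. 0 -> e / C _ C: inserts after position(s) 6, 9, 10: amobilezuregez
3. f -> v, k -> g, p -> b, s -> z / V _ V: no change
surface: amobilezuregez


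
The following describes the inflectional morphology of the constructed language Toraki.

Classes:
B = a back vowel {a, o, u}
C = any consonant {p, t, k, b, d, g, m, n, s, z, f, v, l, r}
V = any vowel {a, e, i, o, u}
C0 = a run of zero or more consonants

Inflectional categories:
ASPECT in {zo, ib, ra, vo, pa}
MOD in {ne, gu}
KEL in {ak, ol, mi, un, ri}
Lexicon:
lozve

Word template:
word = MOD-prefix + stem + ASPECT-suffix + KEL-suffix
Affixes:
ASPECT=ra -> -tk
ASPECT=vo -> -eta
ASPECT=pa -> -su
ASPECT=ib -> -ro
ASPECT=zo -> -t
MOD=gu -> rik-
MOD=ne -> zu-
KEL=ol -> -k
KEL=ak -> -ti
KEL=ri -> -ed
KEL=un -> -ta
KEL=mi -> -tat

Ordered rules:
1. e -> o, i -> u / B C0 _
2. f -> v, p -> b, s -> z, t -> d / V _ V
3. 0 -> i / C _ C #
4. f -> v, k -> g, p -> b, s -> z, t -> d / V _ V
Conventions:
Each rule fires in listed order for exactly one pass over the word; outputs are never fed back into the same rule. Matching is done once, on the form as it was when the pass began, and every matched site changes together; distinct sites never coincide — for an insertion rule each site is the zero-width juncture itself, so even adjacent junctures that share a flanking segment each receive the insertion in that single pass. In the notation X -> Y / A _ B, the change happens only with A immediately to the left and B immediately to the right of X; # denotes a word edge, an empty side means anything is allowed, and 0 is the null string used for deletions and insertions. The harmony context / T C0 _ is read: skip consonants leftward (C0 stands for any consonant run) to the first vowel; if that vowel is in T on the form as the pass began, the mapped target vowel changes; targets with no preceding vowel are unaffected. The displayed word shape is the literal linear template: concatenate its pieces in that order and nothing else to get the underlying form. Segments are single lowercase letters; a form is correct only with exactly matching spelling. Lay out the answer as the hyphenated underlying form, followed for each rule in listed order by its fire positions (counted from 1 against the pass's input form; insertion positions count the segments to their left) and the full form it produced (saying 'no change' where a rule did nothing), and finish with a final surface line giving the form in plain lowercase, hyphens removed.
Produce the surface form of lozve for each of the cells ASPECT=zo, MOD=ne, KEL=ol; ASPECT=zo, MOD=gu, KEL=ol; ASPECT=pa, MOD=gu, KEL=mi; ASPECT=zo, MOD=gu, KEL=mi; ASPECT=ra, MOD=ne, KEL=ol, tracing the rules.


cell ASPECT=zo, MOD=ne, KEL=ol:
underlying: zu-lozve-t-k
1. e -> o, i -> u / B C0 _: fires at position(s) 7: zulozvotk
2. f -> v, p -> b, s -> z, t -> d / V _ V: no change
3. 0 -> i / C _ C #: inserts after position(s) 8: zulozvotik
4. f -> v, k -> g, p -> b, s -> z, t -> d / V _ V: fires at position(s) 8: zulozvodik
surface: zulozvodik

cell ASPECT=zo, MOD=gu, KEL=ol:
underlying: rik-lozve-t-k
1. e -> o, i -> u / B C0 _: fires at position(s) 8: riklozvotk
2. f -> v, p -> b, s -> z, t -> d / V _ V: no change
3. 0 -> i / C _ C #: inserts after position(s) 9: riklozvotik
4. f -> v, k -> g, p -> b, s -> z, t -> d / V _ V: fires at position(s) 9: riklozvodik
surface: riklozvodik

cell ASPECT=pa, MOD=gu, KEL=mi:
underlying: rik-lozve-su-tat
1. e -> o, i -> u / B C0 _: fires at position(s) 8: riklozvosutat
2. f -> v, p -> b, s -> z, t -> d / V _ V: fires at position(s) 9, 11: riklozvozudat
3. 0 -> i / C _ C #: no change
4. f -> v, k -> g, p -> b, s -> z, t -> d / V _ V: no change
surface: riklozvozudat

cell ASPECT=zo, MOD=gu, KEL=mi:
underlying: rik-lozve-t-tat
1. e -> o, i -> u / B C0 _: fires at position(s) 8: riklozvottat
2. f -> v, p -> b, s -> z, t -> d / V _ V: no change
3. 0 -> i / C _ C #: no change
4. f -> v, k -> g, p -> b, s -> z, t -> d / V _ V: no change
surface: riklozvottat

cell ASPECT=ra, MOD=ne, KEL=ol:
underlying: zu-lozve-tk-k
1. e -> o, i -> u / B C0 _: fires at position(s) 7: zulozvotkk
2. f -> v, p -> b, s -> z, t -> d / V _ V: no change
3. 0 -> i / C _ C #: inserts after position(s) 9: zulozvotkik
4. f -> v, k -> g, p -> b, s -> z, t -> d / V _ V: no change
surface: zulozvotkik


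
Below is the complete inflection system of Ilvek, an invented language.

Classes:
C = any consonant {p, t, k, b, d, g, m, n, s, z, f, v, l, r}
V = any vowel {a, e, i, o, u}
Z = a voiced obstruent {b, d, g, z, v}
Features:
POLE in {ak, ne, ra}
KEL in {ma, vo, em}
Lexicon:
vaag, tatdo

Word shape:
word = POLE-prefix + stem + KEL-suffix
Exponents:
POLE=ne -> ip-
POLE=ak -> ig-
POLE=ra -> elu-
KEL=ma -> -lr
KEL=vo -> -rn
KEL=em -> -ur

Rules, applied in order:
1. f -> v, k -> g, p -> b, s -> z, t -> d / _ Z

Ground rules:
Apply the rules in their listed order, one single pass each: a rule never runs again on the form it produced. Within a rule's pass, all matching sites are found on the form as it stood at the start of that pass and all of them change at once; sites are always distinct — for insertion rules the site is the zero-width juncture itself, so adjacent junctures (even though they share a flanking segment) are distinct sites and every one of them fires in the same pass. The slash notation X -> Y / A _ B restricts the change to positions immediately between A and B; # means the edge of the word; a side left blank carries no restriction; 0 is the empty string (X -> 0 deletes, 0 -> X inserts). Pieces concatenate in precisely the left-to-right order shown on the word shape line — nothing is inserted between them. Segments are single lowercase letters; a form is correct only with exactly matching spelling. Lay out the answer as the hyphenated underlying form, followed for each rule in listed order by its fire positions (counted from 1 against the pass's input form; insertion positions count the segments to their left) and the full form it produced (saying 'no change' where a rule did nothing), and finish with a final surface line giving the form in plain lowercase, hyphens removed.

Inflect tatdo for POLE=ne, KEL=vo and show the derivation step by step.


underlying: ip-tatdo-rn
1. f -> v, k -> g, p -> b, s -> z, t -> d / _ Z: fires at position(s) 5: iptaddorn
surface: iptaddorn


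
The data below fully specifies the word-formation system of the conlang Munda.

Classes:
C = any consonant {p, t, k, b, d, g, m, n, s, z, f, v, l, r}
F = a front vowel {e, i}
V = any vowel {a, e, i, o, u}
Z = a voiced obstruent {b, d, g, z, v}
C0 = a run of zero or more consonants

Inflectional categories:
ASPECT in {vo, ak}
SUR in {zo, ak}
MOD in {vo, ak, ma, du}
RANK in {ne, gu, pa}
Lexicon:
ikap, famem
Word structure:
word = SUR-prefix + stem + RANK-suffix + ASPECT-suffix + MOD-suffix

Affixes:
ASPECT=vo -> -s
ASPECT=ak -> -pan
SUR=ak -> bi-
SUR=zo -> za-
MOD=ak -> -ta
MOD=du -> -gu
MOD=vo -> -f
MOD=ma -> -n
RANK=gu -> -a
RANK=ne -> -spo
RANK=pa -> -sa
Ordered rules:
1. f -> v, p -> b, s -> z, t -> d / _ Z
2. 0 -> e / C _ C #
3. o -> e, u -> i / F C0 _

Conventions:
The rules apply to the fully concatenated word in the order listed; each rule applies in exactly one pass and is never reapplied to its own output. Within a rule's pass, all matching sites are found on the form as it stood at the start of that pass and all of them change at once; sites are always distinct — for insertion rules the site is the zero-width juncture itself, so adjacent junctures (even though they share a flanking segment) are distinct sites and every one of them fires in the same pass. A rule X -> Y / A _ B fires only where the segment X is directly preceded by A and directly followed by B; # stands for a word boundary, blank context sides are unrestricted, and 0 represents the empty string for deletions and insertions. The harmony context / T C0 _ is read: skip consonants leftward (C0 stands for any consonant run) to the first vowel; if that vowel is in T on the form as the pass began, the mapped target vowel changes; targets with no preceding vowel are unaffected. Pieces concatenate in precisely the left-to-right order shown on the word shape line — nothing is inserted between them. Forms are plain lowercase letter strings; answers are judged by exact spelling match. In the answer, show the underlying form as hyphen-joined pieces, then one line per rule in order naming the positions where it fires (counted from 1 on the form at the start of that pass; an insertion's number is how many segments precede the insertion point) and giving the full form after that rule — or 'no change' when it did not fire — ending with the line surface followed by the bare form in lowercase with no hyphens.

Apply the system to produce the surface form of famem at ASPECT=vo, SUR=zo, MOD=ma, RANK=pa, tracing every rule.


underlying: za-famem-sa-s-n
1. f -> v, p -> b, s -> z, t -> d / _ Z: no change
2. 0 -> e / C _ C #: inserts after position(s) 10: zafamemsasen
3. o -> e, u -> i / F C0 _: no change
surface: zafamemsasen


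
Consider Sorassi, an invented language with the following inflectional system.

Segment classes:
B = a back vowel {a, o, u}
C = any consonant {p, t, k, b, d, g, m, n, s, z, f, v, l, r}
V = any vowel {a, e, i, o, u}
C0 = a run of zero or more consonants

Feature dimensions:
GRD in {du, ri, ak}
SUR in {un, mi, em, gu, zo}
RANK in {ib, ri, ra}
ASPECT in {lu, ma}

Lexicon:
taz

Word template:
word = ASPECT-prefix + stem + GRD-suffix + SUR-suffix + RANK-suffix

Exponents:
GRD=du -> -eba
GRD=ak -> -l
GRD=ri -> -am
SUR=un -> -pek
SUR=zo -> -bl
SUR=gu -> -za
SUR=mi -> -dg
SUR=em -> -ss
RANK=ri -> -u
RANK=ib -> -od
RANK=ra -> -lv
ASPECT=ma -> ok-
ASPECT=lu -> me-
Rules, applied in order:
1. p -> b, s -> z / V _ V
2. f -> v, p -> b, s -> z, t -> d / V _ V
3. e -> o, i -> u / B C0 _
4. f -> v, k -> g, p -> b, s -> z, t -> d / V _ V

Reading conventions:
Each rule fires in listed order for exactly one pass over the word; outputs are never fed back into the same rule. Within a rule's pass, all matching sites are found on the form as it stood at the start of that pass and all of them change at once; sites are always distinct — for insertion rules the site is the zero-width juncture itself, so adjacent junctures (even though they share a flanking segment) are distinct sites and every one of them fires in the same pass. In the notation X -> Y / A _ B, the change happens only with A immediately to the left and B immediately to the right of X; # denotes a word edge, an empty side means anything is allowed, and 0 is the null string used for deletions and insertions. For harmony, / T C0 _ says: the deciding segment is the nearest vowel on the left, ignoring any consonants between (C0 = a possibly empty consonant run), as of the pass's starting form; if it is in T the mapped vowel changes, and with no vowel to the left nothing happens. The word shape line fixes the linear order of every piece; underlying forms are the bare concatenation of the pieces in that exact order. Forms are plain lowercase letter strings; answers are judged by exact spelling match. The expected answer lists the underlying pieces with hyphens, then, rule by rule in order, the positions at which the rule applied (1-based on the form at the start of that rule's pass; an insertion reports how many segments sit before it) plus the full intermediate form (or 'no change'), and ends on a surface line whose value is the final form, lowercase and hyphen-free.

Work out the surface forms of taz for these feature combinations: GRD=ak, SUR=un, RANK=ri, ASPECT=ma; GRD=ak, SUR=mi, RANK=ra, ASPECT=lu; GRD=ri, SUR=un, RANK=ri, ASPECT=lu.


cell GRD=ak, SUR=un, RANK=ri, ASPECT=ma:
underlying: ok-taz-l-pek-u
1. p -> b, s -> z / V _ V: no change
2. f -> v, p -> b, s -> z, t -> d / V _ V: no change
3. e -> o, i -> u / B C0 _: fires at position(s) 8: oktazlpoku
4. f -> v, k -> g, p -> b, s -> z, t -> d / V _ V: fires at position(s) 9: oktazlpogu
surface: oktazlpogu

cell GRD=ak, SUR=mi, RANK=ra, ASPECT=lu:
underlying: me-taz-l-dg-lv
1. p -> b, s -> z / V _ V: no change
2. f -> v, p -> b, s -> z, t -> d / V _ V: fires at position(s) 3: medazldglv
3. e -> o, i -> u / B C0 _: no change
4. f -> v, k -> g, p -> b, s -> z, t -> d / V _ V: no change
surface: medazldglv

cell GRD=ri, SUR=un, RANK=ri, ASPECT=lu:
underlying: me-taz-am-pek-u
1. p -> b, s -> z / V _ V: no change
2. f -> v, p -> b, s -> z, t -> d / V _ V: fires at position(s) 3: medazampeku
3. e -> o, i -> u / B C0 _: fires at position(s) 9: medazampoku
4. f -> v, k -> g, p -> b, s -> z, t -> d / V _ V: fires at position(s) 10: medazampogu
surface: medazampogu
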